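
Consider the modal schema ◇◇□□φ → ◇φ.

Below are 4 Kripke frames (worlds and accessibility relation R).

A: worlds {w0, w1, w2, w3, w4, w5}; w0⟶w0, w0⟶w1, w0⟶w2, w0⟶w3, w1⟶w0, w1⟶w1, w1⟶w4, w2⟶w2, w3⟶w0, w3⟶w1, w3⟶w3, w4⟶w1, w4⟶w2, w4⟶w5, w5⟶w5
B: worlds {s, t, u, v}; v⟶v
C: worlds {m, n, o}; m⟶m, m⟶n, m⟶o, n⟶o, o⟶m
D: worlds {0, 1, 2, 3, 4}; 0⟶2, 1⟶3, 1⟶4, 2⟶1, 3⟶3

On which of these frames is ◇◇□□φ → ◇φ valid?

This is the axiom for a generalized confluence (Geach) condition; its first-order frame correspondent is ∀x ∀y (xR²y → ∃w (yR²w ∧ xRw)).
A: fails — w1R²w2 but no w with w2R²w and w1Rw.
B: condition met.
C: condition met.
D: fails — 0R²1 but no w with 1R²w and 0Rw.

B, C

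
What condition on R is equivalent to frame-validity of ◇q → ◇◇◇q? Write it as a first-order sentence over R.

∀x ∀y (xRy → ∃w (y = w ∧ xR³w))

This is a Sahlqvist (Geach-type) schema ◇^1□^0q → □^0◇^3q.
Minimal-valuation argument: fix x; take any y with xR^1y and any z with xR^0z. Set V(q) to the set of worlds R-reachable from y in exactly 0 steps. Then □^0q holds at y, so the antecedent holds at x; validity forces ◇^3q at z, giving a w with zR^3w and yR^0w.
First-order correspondent: ∀x ∀y (xRy → ∃w (y = w ∧ xR³w)).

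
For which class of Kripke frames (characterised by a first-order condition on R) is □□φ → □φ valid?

density

This is the C4 axiom.
Its frame correspondent is density — ∀x ∀y (Rxy → ∃z (Rxz ∧ Rzy)).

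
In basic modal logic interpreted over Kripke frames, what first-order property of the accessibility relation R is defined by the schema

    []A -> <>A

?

Seriality

Suppose □A→◇A is valid. At any x set V(A)=W. Then □A at x, so ◇A at x, so x has a successor.
The converse is a direct semantic check.
So the correspondent is seriality.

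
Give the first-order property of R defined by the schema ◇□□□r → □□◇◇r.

This is a Sahlqvist (Geach-type) schema ◇^1□^3r → □^2◇^2r.
First-order correspondent: ∀x ∀y ∀z ((xRy ∧ xR²z) → ∃w (yR³w ∧ zR²w)).

∀x ∀y ∀z ((xRy ∧ xR²z) → ∃w (yR³w ∧ zR²w))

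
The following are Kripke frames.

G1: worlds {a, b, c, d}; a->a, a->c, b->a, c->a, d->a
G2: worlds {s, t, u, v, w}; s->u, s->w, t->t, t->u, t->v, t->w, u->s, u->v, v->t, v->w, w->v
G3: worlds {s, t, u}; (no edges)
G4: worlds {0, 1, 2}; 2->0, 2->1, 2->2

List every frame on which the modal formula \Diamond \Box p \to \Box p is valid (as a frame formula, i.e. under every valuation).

Frame correspondent (Sahlqvist): \forall x \forall y \forall z (Rxy \wedge Rxz \to Ryz) — i.e. the Euclidean property.
G1: fails — Rac and Rac but not Rcc.
G2: fails — Rsw and Rsw but not Rww.
G3: condition met.
G4: fails — R20 and R22 but not R02.

G3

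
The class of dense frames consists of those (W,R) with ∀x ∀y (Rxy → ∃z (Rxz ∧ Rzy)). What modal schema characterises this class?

□□s → □s

A defining formula is □□s → □s (the C4 axiom).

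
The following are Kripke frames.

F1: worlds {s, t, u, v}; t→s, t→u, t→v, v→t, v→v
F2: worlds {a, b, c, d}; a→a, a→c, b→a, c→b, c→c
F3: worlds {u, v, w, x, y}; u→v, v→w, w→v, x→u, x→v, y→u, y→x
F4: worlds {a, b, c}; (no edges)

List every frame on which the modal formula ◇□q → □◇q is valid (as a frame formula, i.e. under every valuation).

F4

The schema corresponds to convergence: ∀x ∀y ∀z (Rxy ∧ Rxz → ∃w (Ryw ∧ Rzw)).
F1: fails — Rtv and Rts but v and s have no common successor.
F2: fails — Rcc and Rcb but c and b have no common successor.
F3: fails — Rxu and Rxv but u and v have no common successor.
F4: condition met.
Valid on: F4.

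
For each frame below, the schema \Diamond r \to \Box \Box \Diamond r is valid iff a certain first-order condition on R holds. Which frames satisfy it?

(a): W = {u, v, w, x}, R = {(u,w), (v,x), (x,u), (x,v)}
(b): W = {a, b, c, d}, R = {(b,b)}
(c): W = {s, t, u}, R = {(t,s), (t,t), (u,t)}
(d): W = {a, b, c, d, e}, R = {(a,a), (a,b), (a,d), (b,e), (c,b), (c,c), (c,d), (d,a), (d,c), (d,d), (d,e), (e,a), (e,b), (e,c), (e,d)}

(b)

The schema corresponds to a generalized confluence (Geach) condition: \forall x \forall y \forall z ((xRy \wedge x R^2 z) \to \exists w (y = w \wedge zRw)).
(a): fails — vRx, vR²u but no t with x=t and uRt.
(b): holds.
(c): fails — tRs, tR²s but no w with s=w and sRw.
(d): fails — aRa, aR²b but no w with a=w and bRw.
Valid on: (b).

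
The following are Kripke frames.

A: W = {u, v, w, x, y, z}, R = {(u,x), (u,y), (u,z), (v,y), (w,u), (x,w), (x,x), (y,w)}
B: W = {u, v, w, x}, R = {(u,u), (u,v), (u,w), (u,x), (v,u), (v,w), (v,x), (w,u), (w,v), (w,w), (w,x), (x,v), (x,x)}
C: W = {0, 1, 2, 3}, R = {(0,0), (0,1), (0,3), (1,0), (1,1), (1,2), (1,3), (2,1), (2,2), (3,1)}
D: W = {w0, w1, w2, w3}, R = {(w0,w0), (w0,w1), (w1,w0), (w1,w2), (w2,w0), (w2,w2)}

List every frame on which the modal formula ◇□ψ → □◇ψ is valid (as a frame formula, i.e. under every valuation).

B, C, D

This is the axiom for convergence; its first-order frame correspondent is ∀x ∀y ∀z (Rxy ∧ Rxz → ∃w (Ryw ∧ Rzw)).
A: fails — Ruz and Ruz but z and z have no common successor.
B: condition met.
C: condition met.
D: condition met.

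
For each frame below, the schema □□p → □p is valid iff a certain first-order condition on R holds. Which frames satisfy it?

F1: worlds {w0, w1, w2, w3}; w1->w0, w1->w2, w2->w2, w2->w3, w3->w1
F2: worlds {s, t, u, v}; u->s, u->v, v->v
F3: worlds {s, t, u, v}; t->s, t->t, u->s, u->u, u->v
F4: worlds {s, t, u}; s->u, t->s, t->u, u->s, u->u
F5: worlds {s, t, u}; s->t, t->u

F3, F4

Frame correspondent (Sahlqvist): ∀x ∀y (Rxy → ∃z (Rxz ∧ Rzy)) — i.e. density.
F1: fails — Rw1w0 but no z with Rw1z and Rzw0.
F2: fails — Rus but no z with Ruz and Rzs.
F3: satisfies the condition.
F4: satisfies the condition.
F5: fails — Rtu but no z with Rtz and Rzu.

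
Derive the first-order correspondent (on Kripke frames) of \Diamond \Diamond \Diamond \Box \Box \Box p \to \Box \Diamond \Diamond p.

\forall x \forall y \forall z ((x R^3 y \wedge xRz) \to \exists w (y R^3 w \wedge z R^2 w))

This is a Sahlqvist (Geach-type) schema ◇^3□^3p → □^1◇^2p.
First-order correspondent: \forall x \forall y \forall z ((x R^3 y \wedge xRz) \to \exists w (y R^3 w \wedge z R^2 w)).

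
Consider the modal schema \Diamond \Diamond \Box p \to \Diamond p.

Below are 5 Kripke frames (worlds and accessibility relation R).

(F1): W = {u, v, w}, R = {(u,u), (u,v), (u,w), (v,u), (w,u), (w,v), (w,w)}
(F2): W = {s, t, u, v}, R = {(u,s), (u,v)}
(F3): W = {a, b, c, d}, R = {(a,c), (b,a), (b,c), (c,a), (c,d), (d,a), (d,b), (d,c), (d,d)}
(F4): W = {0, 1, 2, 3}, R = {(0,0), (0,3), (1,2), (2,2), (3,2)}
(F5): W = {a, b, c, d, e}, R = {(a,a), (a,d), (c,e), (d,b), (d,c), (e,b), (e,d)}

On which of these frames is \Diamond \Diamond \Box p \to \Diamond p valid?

(F1), (F2)

This is the axiom for a generalized confluence (Geach) condition; its first-order frame correspondent is \forall x \forall y (x R^2 y \to \exists w (yRw \wedge xRw)).
(F1): condition met.
(F2): condition met.
(F3): fails — cR²a but no w with aRw and cRw.
(F4): fails — 0R²2 but no w with 2Rw and 0Rw.
(F5): fails — aR²b but no w with bRw and aRw.
Valid on: (F1), (F2).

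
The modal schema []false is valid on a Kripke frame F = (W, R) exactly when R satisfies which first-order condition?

□⊥ is valid iff no world has any successor (otherwise □⊥ fails at any world with one).
The converse is a direct semantic check.
So the correspondent is emptiness of R.

emptiness of R: forall x forall y ~Rxy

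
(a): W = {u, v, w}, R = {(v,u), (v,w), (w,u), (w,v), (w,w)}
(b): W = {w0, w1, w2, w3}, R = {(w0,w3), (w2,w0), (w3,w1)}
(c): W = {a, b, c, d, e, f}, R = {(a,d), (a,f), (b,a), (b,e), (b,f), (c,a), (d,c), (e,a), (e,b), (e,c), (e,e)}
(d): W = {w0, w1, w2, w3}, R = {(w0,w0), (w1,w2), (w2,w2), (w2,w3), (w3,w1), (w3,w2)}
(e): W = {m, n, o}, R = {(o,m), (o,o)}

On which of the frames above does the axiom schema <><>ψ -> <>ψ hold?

The schema corresponds to transitivity: forall x forall y forall z (Rxy & Ryz -> Rxz).
(a): fails — Rvw and Rwv but not Rvv.
(b): fails — Rw2w0 and Rw0w3 but not Rw2w3.
(c): fails — Reb and Rbf but not Ref.
(d): fails — Rw1w2 and Rw2w3 but not Rw1w3.
(e): satisfies the condition.
Valid on: (e).

(e)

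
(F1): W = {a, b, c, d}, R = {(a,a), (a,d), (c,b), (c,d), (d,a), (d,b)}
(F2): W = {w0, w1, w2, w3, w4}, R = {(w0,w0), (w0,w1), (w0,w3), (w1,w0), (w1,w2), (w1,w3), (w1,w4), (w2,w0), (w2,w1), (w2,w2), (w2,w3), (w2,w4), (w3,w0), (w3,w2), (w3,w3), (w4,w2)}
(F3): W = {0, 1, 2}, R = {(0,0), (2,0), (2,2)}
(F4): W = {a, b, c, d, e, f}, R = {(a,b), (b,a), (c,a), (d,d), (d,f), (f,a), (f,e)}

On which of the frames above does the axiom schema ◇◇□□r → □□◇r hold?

(F2), (F3)

The schema corresponds to a generalized confluence (Geach) condition: ∀x ∀y ∀z ((xR²y ∧ xR²z) → ∃w (yR²w ∧ zRw)).
(F1): fails — aR²a, aR²b but no w with aR²w and bRw.
(F2): satisfies the condition.
(F3): satisfies the condition.
(F4): fails — aR²a, aR²a but no w with aR²w and aRw.
Valid on: (F2), (F3).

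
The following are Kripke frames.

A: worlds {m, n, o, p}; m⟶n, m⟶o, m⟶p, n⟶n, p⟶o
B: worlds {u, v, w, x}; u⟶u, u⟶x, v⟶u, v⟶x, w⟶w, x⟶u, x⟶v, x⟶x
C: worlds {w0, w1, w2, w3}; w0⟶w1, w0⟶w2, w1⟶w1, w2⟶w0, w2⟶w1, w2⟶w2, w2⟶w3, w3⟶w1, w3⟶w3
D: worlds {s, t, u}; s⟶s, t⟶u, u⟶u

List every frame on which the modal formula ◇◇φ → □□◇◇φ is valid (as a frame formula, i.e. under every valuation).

B, D

The schema corresponds to a generalized confluence (Geach) condition: ∀x ∀y ∀z ((xR²y ∧ xR²z) → ∃w (y = w ∧ zR²w)).
A: fails — mR²n, mR²o but no w with n=w and oR²w.
B: satisfies the condition.
C: fails — w0R²w0, w0R²w1 but no w with w0=w and w1R²w.
D: satisfies the condition.
Valid on: B, D.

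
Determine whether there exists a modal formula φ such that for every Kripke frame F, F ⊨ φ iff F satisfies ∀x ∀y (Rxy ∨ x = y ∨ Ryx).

Modal frame validity is preserved under disjoint unions.
Take 4 disjoint single-world reflexive frames: each is trivially connected, but their disjoint union has 4 worlds with no edge between distinct components, so it is not connected.
Hence connectedness of R is not modally definable.

No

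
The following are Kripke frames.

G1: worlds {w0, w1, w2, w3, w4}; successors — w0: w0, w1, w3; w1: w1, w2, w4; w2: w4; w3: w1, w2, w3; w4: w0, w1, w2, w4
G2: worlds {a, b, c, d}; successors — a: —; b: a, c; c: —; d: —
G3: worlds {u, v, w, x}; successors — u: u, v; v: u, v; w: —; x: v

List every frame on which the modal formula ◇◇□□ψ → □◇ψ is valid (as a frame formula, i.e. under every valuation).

G1, G2, G3

Frame correspondent (Sahlqvist): ∀x ∀y ∀z ((xR²y ∧ xRz) → ∃w (yR²w ∧ zRw)) — i.e. a generalized confluence (Geach) condition.
G1: holds.
G2: holds.
G3: holds.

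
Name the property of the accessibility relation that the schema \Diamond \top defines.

◇⊤ holds at w iff w has a successor, so frame-validity of ◇⊤ is exactly seriality. Equivalently via □ψ → ◇ψ:
Suppose □ψ→◇ψ is valid. At any x set V(ψ)=W. Then □ψ at x, so ◇ψ at x, so x has a successor.

seriality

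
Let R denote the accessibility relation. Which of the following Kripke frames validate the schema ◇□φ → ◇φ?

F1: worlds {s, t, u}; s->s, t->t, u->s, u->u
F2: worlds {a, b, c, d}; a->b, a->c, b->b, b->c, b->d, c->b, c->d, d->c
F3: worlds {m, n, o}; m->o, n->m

Frame correspondent (Sahlqvist): ∀x ∀y (xRy → ∃w (yRw ∧ xRw)) — i.e. a generalized confluence (Geach) condition.
F1: satisfies the condition.
F2: fails — cRd but no w with dRw and cRw.
F3: fails — mRo but no w with oRw and mRw.
Valid on: F1.

F1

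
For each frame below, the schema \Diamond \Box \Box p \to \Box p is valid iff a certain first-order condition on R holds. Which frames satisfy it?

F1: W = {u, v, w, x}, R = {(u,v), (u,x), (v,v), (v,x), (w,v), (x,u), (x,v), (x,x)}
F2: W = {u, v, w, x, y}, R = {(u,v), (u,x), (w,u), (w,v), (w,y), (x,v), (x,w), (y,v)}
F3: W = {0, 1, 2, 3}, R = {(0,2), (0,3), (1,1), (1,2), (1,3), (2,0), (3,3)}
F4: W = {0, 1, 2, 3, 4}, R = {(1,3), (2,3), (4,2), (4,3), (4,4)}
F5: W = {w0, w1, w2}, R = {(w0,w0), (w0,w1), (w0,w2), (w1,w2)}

F1

Frame correspondent (Sahlqvist): \forall x \forall y \forall z ((xRy \wedge xRz) \to \exists w (y R^2 w \wedge z = w)) — i.e. a generalized confluence (Geach) condition.
F1: condition met.
F2: fails — uRv, uRv but no t with vR²t and v=t.
F3: fails — 0R3, 0R2 but no w with 3R²w and 2=w.
F4: fails — 1R3, 1R3 but no w with 3R²w and 3=w.
F5: fails — w0Rw1, w0Rw0 but no w with w1R²w and w0=w.
Valid on: F1.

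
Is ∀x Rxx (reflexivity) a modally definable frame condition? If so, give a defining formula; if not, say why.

The condition is reflexivity. A defining modal formula is □p → p.
Suppose □p→p is valid. At any x set V(p)={w : Rxw}. Then □p holds at x, so p holds at x, i.e. Rxx.

Yes, by □p → p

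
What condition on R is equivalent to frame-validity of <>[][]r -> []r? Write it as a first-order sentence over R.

This is a Sahlqvist (Geach-type) schema ◇^1□^2r → □^1◇^0r.
Minimal-valuation argument: fix x; take any y with xR^1y and any z with xR^1z. Set V(r) to the set of worlds R-reachable from y in exactly 2 steps. Then □^2r holds at y, so the antecedent holds at x; validity forces ◇^0r at z, giving a w with zR^0w and yR^2w.
First-order correspondent: forall x forall y forall z ((xRy & xRz) -> exists w (y R^2 w & z = w)).

forall x forall y forall z ((xRy & xRz) -> exists w (y R^2 w & z = w))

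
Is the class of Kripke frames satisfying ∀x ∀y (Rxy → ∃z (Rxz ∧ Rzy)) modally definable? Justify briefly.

Yes, by □□q → □q

The condition is density. A defining modal formula is □□q → □q.
Suppose □□q→□q is valid. Take Rxy and set V(q)={w : xR²w}. Then □□q at x, so □q at x, so q at y, i.e. ∃z(Rxz∧Rzy).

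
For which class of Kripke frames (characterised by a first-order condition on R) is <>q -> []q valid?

partial functionality

Suppose ◇q→□q is valid. Take Rxy, Rxz and set V(q)={y}. Then ◇q at x, so □q at x, so q at z, i.e. z=y.
Conversely, any frame satisfying forall x forall y forall z (Rxy & Rxz -> y = z) validates the schema.
Frame condition: forall x forall y forall z (Rxy & Rxz -> y = z).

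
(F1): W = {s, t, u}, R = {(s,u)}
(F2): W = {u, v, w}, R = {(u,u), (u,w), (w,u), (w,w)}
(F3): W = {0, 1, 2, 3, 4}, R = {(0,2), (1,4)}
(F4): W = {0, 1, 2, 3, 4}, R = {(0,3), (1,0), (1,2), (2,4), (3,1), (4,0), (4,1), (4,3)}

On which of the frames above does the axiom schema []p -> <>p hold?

This is the axiom for seriality; its first-order frame correspondent is forall x exists y Rxy.
(F1): fails — world t has no successor.
(F2): fails — world v has no successor.
(F3): fails — world 2 has no successor.
(F4): condition met.

(F4)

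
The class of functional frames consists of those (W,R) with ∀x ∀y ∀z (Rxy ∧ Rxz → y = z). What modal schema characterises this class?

◇s → □s

This is partial functionality; the standard corresponding axiom is CD: ◇s → □s.
Suppose ◇s→□s is valid. Take Rxy, Rxz and set V(s)={y}. Then ◇s at x, so □s at x, so s at z, i.e. z=y.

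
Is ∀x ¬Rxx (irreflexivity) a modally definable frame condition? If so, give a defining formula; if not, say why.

No

Modal frame validity is preserved under surjective bounded morphisms.
The 2-cycle (worlds s,t with s→t→s) is irreflexive, and the map sending every world to a single reflexive point • is a surjective bounded morphism (forth: every edge maps to (•,•); back: every world has a successor). So any modal formula valid on the 2-cycle is also valid on the reflexive point, which is not irreflexive.
So the class is not modally definable.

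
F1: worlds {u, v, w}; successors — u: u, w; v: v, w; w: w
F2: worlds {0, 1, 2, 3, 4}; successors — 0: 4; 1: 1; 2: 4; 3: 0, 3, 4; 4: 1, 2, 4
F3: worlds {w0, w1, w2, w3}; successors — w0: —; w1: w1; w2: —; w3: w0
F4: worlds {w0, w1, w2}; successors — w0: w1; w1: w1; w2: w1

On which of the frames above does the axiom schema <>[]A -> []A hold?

F4

The schema corresponds to the Euclidean property: forall x forall y forall z (Rxy & Rxz -> Ryz).
F1: fails — Ruw and Ruu but not Rwu.
F2: fails — R34 and R33 but not R43.
F3: fails — Rw3w0 and Rw3w0 but not Rw0w0.
F4: satisfies the condition.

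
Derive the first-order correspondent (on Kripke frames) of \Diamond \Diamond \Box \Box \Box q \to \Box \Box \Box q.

\forall x \forall y \forall z ((x R^2 y \wedge x R^3 z) \to \exists w (y R^3 w \wedge z = w))

This is a Sahlqvist (Geach-type) schema ◇^2□^3q → □^3◇^0q.
Minimal-valuation argument: fix x; take any y with xR^2y and any z with xR^3z. Set V(q) to the set of worlds R-reachable from y in exactly 3 steps. Then □^3q holds at y, so the antecedent holds at x; validity forces ◇^0q at z, giving a w with zR^0w and yR^3w.
First-order correspondent: \forall x \forall y \forall z ((x R^2 y \wedge x R^3 z) \to \exists w (y R^3 w \wedge z = w)).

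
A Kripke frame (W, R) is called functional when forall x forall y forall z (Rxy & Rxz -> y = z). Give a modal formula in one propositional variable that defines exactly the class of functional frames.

The condition is partial functionality. The CD schema ◇p → □p defines it.

◇p → □p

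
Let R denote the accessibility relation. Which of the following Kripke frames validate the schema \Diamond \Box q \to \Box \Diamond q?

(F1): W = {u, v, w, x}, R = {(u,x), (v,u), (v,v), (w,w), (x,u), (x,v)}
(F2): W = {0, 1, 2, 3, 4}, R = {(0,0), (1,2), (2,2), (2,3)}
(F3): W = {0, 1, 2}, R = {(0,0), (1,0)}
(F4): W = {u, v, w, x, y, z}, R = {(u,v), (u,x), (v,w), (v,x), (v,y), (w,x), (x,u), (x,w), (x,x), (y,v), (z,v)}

The schema corresponds to convergence: \forall x \forall y \forall z (Rxy \wedge Rxz \to \exists w (Ryw \wedge Rzw)).
(F1): fails — Rvv and Rvu but v and u have no common successor.
(F2): fails — R22 and R23 but 2 and 3 have no common successor.
(F3): ✓.
(F4): fails — Rvw and Rvy but w and y have no common successor.

(F3)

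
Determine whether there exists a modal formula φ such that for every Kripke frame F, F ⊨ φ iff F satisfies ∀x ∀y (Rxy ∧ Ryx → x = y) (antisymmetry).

Not modally definable

Modal frame validity is preserved under surjective bounded morphisms.
The 8-cycle (worlds a,b,c,d,e,f,g,h with a→b→c→d→e→f→g→h→a) is antisymmetric. Sending even-indexed worlds to s and odd-indexed worlds to t is a surjective bounded morphism onto the two-world frame with s↔t, which is not antisymmetric.
So the class is not modally definable.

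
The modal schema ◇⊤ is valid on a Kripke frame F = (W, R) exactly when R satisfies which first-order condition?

Seriality

◇⊤ holds at w iff w has a successor, so frame-validity of ◇⊤ is exactly seriality. Equivalently via □A → ◇A:
Suppose □A→◇A is valid. At any x set V(A)=W. Then □A at x, so ◇A at x, so x has a successor.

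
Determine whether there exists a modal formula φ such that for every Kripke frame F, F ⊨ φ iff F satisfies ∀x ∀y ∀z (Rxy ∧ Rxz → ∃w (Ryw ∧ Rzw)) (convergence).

Definable; ◇□r → □◇r defines it

Yes: it is convergence, defined by the .2 schema ◇□r → □◇r.
Suppose ◇□r→□◇r is valid. Take Rxy, Rxz and set V(r)={w : Ryw}. Then □r at y so ◇□r at x, so □◇r at x, so ◇r at z, giving w with Rzw and Ryw.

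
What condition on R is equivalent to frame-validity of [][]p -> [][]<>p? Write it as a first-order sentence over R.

forall x forall z (x R^2 z -> exists w (x R^2 w & zRw))

This is a Sahlqvist (Geach-type) schema ◇^0□^2p → □^2◇^1p.
Minimal-valuation argument: fix x; take any y with xR^0y and any z with xR^2z. Set V(p) to the set of worlds R-reachable from y in exactly 2 steps. Then □^2p holds at y, so the antecedent holds at x; validity forces ◇^1p at z, giving a w with zR^1w and yR^2w.
First-order correspondent: forall x forall z (x R^2 z -> exists w (x R^2 w & zRw)).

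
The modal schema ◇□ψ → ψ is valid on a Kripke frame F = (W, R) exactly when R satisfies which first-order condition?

symmetry

Equivalently (dual form): ψ → □◇ψ.
Suppose ψ→□◇ψ is valid. Take Rxy and set V(ψ)={x}. Then ψ at x, so □◇ψ at x, so ◇ψ at y, so some z with Ryz has ψ; z=x, i.e. Ryx.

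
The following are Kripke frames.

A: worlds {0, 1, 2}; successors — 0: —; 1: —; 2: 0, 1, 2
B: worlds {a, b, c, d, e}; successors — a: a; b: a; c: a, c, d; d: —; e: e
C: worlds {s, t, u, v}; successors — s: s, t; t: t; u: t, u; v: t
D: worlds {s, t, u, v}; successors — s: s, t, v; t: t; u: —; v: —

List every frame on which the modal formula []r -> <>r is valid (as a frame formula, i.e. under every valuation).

C

This is the axiom for seriality; its first-order frame correspondent is forall x exists y Rxy.
A: fails — world 0 has no successor.
B: fails — world d has no successor.
C: satisfies the condition.
D: fails — world u has no successor.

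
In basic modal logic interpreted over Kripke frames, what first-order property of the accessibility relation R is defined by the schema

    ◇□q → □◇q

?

convergence: ∀x ∀y ∀z (Rxy ∧ Rxz → ∃w (Ryw ∧ Rzw))

Suppose ◇□q→□◇q is valid. Take Rxy, Rxz and set V(q)={w : Ryw}. Then □q at y so ◇□q at x, so □◇q at x, so ◇q at z, giving w with Rzw and Ryw.
The converse is a direct semantic check.
So the correspondent is convergence.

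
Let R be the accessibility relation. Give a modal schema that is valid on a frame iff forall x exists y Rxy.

□r → ◇r

A defining formula is □r → ◇r (the D axiom).
Suppose □r→◇r is valid. At any x set V(r)=W. Then □r at x, so ◇r at x, so x has a successor.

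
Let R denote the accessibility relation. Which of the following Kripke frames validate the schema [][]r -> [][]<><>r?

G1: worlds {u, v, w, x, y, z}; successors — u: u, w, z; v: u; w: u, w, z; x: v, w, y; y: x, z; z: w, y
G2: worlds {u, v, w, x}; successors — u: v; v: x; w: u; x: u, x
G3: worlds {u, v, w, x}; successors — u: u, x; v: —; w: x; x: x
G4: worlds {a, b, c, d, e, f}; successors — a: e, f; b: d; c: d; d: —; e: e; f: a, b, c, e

Frame correspondent (Sahlqvist): forall x forall z (x R^2 z -> exists w (x R^2 w & z R^2 w)) — i.e. a generalized confluence (Geach) condition.
G1: satisfies the condition.
G2: fails — wR²v but no t with wR²t and vR²t.
G3: satisfies the condition.
G4: fails — aR²b but no w with aR²w and bR²w.

G1, G3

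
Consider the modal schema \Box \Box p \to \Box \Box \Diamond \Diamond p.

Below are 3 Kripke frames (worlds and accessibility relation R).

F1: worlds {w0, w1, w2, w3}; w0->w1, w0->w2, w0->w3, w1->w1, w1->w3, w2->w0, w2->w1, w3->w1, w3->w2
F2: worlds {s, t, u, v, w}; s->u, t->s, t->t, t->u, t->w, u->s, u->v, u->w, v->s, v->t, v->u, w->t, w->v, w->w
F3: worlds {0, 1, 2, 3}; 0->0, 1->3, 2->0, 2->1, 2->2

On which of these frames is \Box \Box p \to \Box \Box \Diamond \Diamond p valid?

This is the axiom for a generalized confluence (Geach) condition; its first-order frame correspondent is \forall x \forall z (x R^2 z \to \exists w (x R^2 w \wedge z R^2 w)).
F1: condition met.
F2: condition met.
F3: fails — 2R²1 but no w with 2R²w and 1R²w.

F1, F2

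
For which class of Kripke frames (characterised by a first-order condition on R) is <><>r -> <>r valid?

This is frame-equivalent to □r → □□r (substitute ¬r for r and contrapose).
Suppose □r→□□r is valid. Take Rxy, Ryz and set V(r)={w : Rxw}. Then □r at x, so □□r at x, so □r at y, so r at z, i.e. Rxz.
The converse is a direct semantic check.
Frame condition: forall x forall y forall z (Rxy & Ryz -> Rxz).

transitivity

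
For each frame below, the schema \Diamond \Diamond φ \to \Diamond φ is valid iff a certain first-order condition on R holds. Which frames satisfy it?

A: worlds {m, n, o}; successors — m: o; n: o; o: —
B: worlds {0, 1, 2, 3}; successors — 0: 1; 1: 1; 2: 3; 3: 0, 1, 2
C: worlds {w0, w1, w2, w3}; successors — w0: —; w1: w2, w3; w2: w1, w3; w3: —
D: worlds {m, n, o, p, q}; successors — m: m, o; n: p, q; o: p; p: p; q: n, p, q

A

The schema corresponds to transitivity: \forall x \forall y \forall z (Rxy \wedge Ryz \to Rxz).
A: holds.
B: fails — R32 and R23 but not R33.
C: fails — Rw1w2 and Rw2w1 but not Rw1w1.
D: fails — Rmo and Rop but not Rmp.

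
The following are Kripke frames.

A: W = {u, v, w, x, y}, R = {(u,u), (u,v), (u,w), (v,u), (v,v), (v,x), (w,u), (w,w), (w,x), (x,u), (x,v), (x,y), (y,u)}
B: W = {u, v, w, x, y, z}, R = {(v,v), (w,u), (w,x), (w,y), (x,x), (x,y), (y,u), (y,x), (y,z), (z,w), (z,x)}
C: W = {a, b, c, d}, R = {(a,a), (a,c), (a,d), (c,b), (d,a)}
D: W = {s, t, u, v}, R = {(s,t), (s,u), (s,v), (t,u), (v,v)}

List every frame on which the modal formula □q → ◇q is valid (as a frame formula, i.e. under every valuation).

Frame correspondent (Sahlqvist): ∀x ∃y Rxy — i.e. seriality.
A: satisfies the condition.
B: fails — world u has no successor.
C: fails — world b has no successor.
D: fails — world u has no successor.

A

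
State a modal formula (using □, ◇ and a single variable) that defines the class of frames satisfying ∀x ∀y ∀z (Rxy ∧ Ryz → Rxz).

This is transitivity; the standard corresponding axiom is 4: □r → □□r.
Suppose □r→□□r is valid. Take Rxy, Ryz and set V(r)={w : Rxw}. Then □r at x, so □□r at x, so □r at y, so r at z, i.e. Rxz.

□r → □□r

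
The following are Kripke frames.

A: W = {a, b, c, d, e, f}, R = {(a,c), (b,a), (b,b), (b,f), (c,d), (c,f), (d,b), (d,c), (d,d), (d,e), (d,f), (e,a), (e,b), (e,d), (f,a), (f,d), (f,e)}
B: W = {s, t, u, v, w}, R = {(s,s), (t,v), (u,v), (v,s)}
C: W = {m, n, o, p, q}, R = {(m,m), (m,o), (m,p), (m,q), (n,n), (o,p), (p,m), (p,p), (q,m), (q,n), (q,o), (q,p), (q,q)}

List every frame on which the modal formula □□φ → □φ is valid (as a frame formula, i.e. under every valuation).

C

The schema corresponds to density: ∀x ∀y (Rxy → ∃z (Rxz ∧ Rzy)).
A: fails — Rac but no z with Raz and Rzc.
B: fails — Rtv but no z with Rtz and Rzv.
C: holds.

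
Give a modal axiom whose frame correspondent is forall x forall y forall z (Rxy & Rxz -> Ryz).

This is the Euclidean property; the standard corresponding axiom is 5: ◇q → □◇q.

◇q → □◇q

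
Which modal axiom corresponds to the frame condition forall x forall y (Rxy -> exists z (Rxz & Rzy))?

□□r → □r

This is density; the standard corresponding axiom is C4: □□r → □r.
Suppose □□r→□r is valid. Take Rxy and set V(r)={w : xR²w}. Then □□r at x, so □r at x, so r at y, i.e. ∃z(Rxz∧Rzy).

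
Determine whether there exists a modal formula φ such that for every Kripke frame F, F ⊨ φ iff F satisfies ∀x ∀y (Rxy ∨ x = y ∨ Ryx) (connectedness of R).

Not definable by any modal formula

Modal frame validity is preserved under disjoint unions.
Take 3 disjoint single-world reflexive frames: each is trivially connected, but their disjoint union has 3 worlds with no edge between distinct components, so it is not connected.
So the class is not modally definable.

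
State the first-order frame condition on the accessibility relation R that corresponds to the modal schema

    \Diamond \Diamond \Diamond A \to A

\forall x \forall y (x R^3 y \to \exists w (y = w \wedge x = w))

This is a Sahlqvist (Geach-type) schema ◇^3□^0A → □^0◇^0A.
First-order correspondent: \forall x \forall y (x R^3 y \to \exists w (y = w \wedge x = w)).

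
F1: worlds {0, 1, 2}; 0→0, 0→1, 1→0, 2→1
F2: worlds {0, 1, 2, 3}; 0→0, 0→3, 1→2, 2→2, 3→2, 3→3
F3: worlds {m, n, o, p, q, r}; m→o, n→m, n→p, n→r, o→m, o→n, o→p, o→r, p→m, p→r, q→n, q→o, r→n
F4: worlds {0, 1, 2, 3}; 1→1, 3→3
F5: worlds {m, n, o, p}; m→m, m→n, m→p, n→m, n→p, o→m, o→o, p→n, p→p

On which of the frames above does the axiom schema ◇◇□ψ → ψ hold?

This is the axiom for a generalized confluence (Geach) condition; its first-order frame correspondent is ∀x ∀y (xR²y → ∃w (yRw ∧ x = w)).
F1: fails — 1R²1 but no w with 1Rw and 1=w.
F2: fails — 0R²2 but no w with 2Rw and 0=w.
F3: fails — mR²m but no w with mRw and m=w.
F4: condition met.
F5: fails — mR²p but no w with pRw and m=w.
Valid on: F4.

F4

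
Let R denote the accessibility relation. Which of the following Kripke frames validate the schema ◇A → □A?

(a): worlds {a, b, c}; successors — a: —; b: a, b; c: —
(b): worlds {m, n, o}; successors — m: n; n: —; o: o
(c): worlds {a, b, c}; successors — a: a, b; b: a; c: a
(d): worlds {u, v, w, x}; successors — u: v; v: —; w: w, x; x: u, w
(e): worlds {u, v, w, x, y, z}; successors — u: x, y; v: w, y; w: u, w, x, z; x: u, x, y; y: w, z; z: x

The schema corresponds to partial functionality: ∀x ∀y ∀z (Rxy ∧ Rxz → y = z).
(a): fails — b sees both a and b.
(b): condition met.
(c): fails — a sees both a and b.
(d): fails — w sees both w and x.
(e): fails — u sees both x and y.
Valid on: (b).

(b)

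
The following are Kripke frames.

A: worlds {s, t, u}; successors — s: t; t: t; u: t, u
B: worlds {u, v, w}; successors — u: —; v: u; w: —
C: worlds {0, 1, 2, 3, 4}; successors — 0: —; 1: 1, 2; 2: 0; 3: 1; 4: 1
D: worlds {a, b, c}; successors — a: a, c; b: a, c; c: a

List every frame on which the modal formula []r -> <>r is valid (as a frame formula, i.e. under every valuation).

Frame correspondent (Sahlqvist): forall x exists y Rxy — i.e. seriality.
A: ✓.
B: fails — world u has no successor.
C: fails — world 0 has no successor.
D: ✓.
Valid on: A, D.

A, D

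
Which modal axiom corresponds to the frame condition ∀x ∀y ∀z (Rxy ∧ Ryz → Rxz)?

A defining formula is □p → □□p (the 4 axiom).
Suppose □p→□□p is valid. Take Rxy, Ryz and set V(p)={w : Rxw}. Then □p at x, so □□p at x, so □p at y, so p at z, i.e. Rxz.

□p → □□p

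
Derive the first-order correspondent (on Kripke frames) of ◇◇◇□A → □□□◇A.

∀x ∀y ∀z ((xR³y ∧ xR³z) → ∃w (yRw ∧ zRw))

This is a Sahlqvist (Geach-type) schema ◇^3□^1A → □^3◇^1A.
First-order correspondent: ∀x ∀y ∀z ((xR³y ∧ xR³z) → ∃w (yRw ∧ zRw)).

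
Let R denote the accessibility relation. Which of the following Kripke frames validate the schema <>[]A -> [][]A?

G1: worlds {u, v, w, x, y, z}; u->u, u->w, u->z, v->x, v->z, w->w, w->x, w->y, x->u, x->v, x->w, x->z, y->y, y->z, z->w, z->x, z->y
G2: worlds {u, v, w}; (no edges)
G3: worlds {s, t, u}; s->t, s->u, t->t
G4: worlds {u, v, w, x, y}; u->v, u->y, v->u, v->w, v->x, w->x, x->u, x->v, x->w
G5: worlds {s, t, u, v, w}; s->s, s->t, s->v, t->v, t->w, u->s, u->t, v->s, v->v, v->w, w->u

Frame correspondent (Sahlqvist): forall x forall y forall z ((xRy & x R^2 z) -> exists w (yRw & z = w)) — i.e. a generalized confluence (Geach) condition.
G1: fails — uRu, uR²x but no t with uRt and x=t.
G2: ✓.
G3: fails — sRu, sR²t but no w with uRw and t=w.
G4: fails — uRy, uR²u but no t with yRt and u=t.
G5: fails — sRs, sR²w but no w* with sRw* and w=w*.
Valid on: G2.

G2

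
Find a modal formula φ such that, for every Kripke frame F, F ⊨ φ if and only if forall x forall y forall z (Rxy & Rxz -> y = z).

◇s → □s

This is partial functionality; the standard corresponding axiom is CD: ◇s → □s.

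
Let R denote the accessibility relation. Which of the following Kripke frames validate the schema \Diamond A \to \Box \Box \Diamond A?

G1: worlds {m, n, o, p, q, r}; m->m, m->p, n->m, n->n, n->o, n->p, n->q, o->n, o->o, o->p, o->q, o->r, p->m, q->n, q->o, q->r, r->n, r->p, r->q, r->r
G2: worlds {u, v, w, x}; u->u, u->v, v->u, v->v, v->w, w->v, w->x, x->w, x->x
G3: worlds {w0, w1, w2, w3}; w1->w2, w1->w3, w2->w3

Frame correspondent (Sahlqvist): \forall x \forall y \forall z ((xRy \wedge x R^2 z) \to \exists w (y = w \wedge zRw)) — i.e. a generalized confluence (Geach) condition.
G1: fails — mRp, mR²p but no w with p=w and pRw.
G2: fails — uRu, uR²w but no t with u=t and wRt.
G3: fails — w1Rw2, w1R²w3 but no w with w2=w and w3Rw.

none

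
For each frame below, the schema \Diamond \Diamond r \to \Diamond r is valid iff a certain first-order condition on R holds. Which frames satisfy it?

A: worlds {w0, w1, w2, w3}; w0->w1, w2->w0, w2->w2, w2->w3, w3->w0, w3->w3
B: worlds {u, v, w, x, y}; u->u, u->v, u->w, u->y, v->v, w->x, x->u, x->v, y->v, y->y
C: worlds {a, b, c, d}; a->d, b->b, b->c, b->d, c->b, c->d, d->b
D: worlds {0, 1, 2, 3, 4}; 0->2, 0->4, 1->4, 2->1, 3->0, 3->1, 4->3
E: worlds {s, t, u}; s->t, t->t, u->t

E

The schema corresponds to transitivity: \forall x \forall y \forall z (Rxy \wedge Ryz \to Rxz).
A: fails — Rw3w0 and Rw0w1 but not Rw3w1.
B: fails — Ruw and Rwx but not Rux.
C: fails — Rcb and Rbc but not Rcc.
D: fails — R02 and R21 but not R01.
E: satisfies the condition.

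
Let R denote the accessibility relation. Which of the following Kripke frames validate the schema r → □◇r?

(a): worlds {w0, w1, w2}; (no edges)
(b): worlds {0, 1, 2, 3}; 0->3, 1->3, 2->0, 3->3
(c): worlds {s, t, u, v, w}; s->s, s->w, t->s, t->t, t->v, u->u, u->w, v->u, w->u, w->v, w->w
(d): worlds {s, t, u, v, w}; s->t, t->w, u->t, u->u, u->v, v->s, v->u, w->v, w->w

Frame correspondent (Sahlqvist): ∀x ∀y (Rxy → Ryx) — i.e. symmetry.
(a): holds.
(b): fails — R20 but not R02.
(c): fails — Rtv but not Rvt.
(d): fails — Rut but not Rtu.

(a)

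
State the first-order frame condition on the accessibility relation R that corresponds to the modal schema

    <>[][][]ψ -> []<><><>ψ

forall x forall y forall z ((xRy & xRz) -> exists w (y R^3 w & z R^3 w))

This is a Sahlqvist (Geach-type) schema ◇^1□^3ψ → □^1◇^3ψ.
Minimal-valuation argument: fix x; take any y with xR^1y and any z with xR^1z. Set V(ψ) to the set of worlds R-reachable from y in exactly 3 steps. Then □^3ψ holds at y, so the antecedent holds at x; validity forces ◇^3ψ at z, giving a w with zR^3w and yR^3w.
First-order correspondent: forall x forall y forall z ((xRy & xRz) -> exists w (y R^3 w & z R^3 w)).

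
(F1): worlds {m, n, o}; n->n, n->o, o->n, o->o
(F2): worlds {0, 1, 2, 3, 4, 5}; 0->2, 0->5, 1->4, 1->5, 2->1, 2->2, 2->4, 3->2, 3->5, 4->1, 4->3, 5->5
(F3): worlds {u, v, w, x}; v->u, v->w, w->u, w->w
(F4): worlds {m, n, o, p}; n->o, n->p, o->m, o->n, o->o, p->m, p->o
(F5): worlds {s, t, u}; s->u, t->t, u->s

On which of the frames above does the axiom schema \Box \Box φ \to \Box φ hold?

(F1), (F3)

This is the axiom for density; its first-order frame correspondent is \forall x \forall y (Rxy \to \exists z (Rxz \wedge Rzy)).
(F1): holds.
(F2): fails — R43 but no z with R4z and Rz3.
(F3): holds.
(F4): fails — Rnp but no z with Rnz and Rzp.
(F5): fails — Rsu but no z with Rsz and Rzu.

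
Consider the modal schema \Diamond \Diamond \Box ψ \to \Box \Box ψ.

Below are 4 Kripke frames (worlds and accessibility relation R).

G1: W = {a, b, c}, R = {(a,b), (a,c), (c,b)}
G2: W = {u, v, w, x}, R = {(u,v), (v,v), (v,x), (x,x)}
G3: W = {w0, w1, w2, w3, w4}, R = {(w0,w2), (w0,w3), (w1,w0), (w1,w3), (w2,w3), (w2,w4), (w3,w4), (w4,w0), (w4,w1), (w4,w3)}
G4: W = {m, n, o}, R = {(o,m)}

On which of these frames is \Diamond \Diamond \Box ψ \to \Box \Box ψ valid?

G4

This is the axiom for a generalized confluence (Geach) condition; its first-order frame correspondent is \forall x \forall y \forall z ((x R^2 y \wedge x R^2 z) \to \exists w (yRw \wedge z = w)).
G1: fails — aR²b, aR²b but no w with bRw and b=w.
G2: fails — uR²x, uR²v but no t with xRt and v=t.
G3: fails — w0R²w3, w0R²w3 but no w with w3Rw and w3=w.
G4: satisfies the condition.
Valid on: G4.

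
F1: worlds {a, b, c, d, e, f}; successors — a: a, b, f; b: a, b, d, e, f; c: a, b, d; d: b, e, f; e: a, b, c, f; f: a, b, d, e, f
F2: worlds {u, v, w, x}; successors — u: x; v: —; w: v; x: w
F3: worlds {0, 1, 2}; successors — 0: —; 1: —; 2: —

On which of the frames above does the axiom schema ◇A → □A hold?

F2, F3

This is the axiom for partial functionality; its first-order frame correspondent is ∀x ∀y ∀z (Rxy ∧ Rxz → y = z).
F1: fails — a sees both a and b.
F2: condition met.
F3: condition met.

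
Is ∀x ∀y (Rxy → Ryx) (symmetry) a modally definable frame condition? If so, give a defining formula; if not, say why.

Definable; q → □◇q defines it

The condition is symmetry. A defining modal formula is q → □◇q.
Suppose q→□◇q is valid. Take Rxy and set V(q)={x}. Then q at x, so □◇q at x, so ◇q at y, so some z with Ryz has q; z=x, i.e. Ryx.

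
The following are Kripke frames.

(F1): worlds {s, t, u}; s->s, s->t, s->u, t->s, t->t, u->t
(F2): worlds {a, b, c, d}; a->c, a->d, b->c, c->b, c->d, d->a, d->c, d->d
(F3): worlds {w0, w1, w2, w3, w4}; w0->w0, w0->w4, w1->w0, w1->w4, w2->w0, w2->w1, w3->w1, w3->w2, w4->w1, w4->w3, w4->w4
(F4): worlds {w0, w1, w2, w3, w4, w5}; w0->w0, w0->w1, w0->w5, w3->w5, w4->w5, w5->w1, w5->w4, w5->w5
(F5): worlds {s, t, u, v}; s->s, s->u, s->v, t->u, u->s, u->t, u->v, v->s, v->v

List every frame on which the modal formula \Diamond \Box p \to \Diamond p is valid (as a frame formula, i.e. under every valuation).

(F1)

Frame correspondent (Sahlqvist): \forall x \forall y (xRy \to \exists w (yRw \wedge xRw)) — i.e. a generalized confluence (Geach) condition.
(F1): ✓.
(F2): fails — bRc but no w with cRw and bRw.
(F3): fails — w3Rw1 but no w with w1Rw and w3Rw.
(F4): fails — w0Rw1 but no w with w1Rw and w0Rw.
(F5): fails — tRu but no w with uRw and tRw.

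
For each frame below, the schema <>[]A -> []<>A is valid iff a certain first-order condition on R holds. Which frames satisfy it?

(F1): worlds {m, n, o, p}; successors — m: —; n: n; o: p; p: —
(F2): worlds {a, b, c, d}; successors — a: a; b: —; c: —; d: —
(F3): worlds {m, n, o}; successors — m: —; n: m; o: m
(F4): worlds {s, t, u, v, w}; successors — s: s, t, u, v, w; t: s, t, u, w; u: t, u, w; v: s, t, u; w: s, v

This is the axiom for convergence; its first-order frame correspondent is forall x forall y forall z (Rxy & Rxz -> exists w (Ryw & Rzw)).
(F1): fails — Rop and Rop but p and p have no common successor.
(F2): satisfies the condition.
(F3): fails — Rnm and Rnm but m and m have no common successor.
(F4): fails — Rsw and Rsu but w and u have no common successor.
Valid on: (F2).

(F2)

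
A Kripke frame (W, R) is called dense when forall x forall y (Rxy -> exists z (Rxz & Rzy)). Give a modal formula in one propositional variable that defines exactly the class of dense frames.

A defining formula is □□q → □q (the C4 axiom).
Suppose □□q→□q is valid. Take Rxy and set V(q)={w : xR²w}. Then □□q at x, so □q at x, so q at y, i.e. ∃z(Rxz∧Rzy).

□□q → □q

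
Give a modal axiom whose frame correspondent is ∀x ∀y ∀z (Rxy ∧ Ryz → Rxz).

The condition is transitivity. The 4 schema □p → □□p defines it.
Suppose □p→□□p is valid. Take Rxy, Ryz and set V(p)={w : Rxw}. Then □p at x, so □□p at x, so □p at y, so p at z, i.e. Rxz.

□p → □□p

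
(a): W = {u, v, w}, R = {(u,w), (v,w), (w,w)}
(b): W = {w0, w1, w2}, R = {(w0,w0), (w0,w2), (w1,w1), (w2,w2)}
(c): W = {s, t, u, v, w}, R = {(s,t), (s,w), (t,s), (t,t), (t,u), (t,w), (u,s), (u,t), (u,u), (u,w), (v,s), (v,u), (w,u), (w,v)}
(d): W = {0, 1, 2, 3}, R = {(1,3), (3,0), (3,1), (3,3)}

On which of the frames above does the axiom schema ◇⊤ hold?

Frame correspondent (Sahlqvist): ∀x ∃y Rxy — i.e. seriality.
(a): ✓.
(b): ✓.
(c): ✓.
(d): fails — world 0 has no successor.

(a), (b), (c)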